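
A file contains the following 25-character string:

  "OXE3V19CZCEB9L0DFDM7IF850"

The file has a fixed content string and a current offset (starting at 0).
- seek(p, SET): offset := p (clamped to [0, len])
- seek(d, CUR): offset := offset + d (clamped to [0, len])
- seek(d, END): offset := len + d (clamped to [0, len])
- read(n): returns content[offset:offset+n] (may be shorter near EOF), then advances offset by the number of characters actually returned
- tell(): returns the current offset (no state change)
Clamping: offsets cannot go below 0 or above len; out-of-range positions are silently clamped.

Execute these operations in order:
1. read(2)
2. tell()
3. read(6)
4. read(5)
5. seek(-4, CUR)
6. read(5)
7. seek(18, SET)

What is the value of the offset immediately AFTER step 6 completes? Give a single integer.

Answer: 14

Derivation:
After 1 (read(2)): returned 'OX', offset=2
After 2 (tell()): offset=2
After 3 (read(6)): returned 'E3V19C', offset=8
After 4 (read(5)): returned 'ZCEB9', offset=13
After 5 (seek(-4, CUR)): offset=9
After 6 (read(5)): returned 'CEB9L', offset=14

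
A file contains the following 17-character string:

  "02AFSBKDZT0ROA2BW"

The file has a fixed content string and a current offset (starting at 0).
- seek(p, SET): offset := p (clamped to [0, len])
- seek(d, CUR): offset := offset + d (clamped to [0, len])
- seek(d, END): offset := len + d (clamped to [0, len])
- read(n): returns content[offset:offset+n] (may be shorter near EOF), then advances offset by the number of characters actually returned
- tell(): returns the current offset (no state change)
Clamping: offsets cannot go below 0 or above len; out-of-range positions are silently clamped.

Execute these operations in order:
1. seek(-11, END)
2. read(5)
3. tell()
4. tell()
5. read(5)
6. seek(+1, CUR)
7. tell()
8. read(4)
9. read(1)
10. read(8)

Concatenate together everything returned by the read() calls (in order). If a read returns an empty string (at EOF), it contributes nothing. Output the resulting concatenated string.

Answer: KDZT0ROA2B

Derivation:
After 1 (seek(-11, END)): offset=6
After 2 (read(5)): returned 'KDZT0', offset=11
After 3 (tell()): offset=11
After 4 (tell()): offset=11
After 5 (read(5)): returned 'ROA2B', offset=16
After 6 (seek(+1, CUR)): offset=17
After 7 (tell()): offset=17
After 8 (read(4)): returned '', offset=17
After 9 (read(1)): returned '', offset=17
After 10 (read(8)): returned '', offset=17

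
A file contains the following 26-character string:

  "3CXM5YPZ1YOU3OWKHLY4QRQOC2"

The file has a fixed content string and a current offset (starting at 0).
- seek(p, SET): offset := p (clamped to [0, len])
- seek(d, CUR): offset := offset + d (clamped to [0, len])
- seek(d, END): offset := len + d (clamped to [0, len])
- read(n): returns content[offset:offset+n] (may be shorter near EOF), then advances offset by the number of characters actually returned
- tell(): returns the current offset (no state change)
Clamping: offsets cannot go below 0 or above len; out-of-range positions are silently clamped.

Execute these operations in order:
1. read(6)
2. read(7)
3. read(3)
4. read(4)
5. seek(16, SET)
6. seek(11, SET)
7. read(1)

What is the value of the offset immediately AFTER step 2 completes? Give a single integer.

After 1 (read(6)): returned '3CXM5Y', offset=6
After 2 (read(7)): returned 'PZ1YOU3', offset=13

Answer: 13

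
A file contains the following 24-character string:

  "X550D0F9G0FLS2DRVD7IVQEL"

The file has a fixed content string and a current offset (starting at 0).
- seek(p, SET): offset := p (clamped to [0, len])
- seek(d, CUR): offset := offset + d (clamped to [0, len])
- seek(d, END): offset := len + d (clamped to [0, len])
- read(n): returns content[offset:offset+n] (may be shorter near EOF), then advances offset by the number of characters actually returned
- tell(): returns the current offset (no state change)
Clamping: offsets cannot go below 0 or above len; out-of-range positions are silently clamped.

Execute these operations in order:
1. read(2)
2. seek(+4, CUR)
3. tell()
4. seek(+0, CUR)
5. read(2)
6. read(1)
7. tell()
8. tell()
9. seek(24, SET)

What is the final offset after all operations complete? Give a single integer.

Answer: 24

Derivation:
After 1 (read(2)): returned 'X5', offset=2
After 2 (seek(+4, CUR)): offset=6
After 3 (tell()): offset=6
After 4 (seek(+0, CUR)): offset=6
After 5 (read(2)): returned 'F9', offset=8
After 6 (read(1)): returned 'G', offset=9
After 7 (tell()): offset=9
After 8 (tell()): offset=9
After 9 (seek(24, SET)): offset=24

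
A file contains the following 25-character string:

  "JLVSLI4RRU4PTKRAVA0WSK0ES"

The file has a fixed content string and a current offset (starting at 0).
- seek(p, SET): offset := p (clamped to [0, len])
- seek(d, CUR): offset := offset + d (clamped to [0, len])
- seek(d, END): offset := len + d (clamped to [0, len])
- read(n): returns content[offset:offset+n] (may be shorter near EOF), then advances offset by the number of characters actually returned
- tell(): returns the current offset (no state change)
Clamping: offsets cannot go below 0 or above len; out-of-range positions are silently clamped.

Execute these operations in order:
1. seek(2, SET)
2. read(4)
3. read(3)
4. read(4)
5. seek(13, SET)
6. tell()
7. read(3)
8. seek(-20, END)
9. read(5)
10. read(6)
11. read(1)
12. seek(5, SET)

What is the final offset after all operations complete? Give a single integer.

After 1 (seek(2, SET)): offset=2
After 2 (read(4)): returned 'VSLI', offset=6
After 3 (read(3)): returned '4RR', offset=9
After 4 (read(4)): returned 'U4PT', offset=13
After 5 (seek(13, SET)): offset=13
After 6 (tell()): offset=13
After 7 (read(3)): returned 'KRA', offset=16
After 8 (seek(-20, END)): offset=5
After 9 (read(5)): returned 'I4RRU', offset=10
After 10 (read(6)): returned '4PTKRA', offset=16
After 11 (read(1)): returned 'V', offset=17
After 12 (seek(5, SET)): offset=5

Answer: 5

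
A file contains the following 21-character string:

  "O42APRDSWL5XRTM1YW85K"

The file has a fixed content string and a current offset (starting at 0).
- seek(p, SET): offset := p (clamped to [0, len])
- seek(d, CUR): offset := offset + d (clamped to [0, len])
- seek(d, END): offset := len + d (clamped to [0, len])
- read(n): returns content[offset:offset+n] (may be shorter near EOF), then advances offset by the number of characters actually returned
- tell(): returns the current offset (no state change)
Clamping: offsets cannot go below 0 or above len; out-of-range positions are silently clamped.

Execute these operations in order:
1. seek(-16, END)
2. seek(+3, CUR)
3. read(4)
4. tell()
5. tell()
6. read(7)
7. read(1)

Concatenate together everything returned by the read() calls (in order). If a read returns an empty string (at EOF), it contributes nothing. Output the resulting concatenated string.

After 1 (seek(-16, END)): offset=5
After 2 (seek(+3, CUR)): offset=8
After 3 (read(4)): returned 'WL5X', offset=12
After 4 (tell()): offset=12
After 5 (tell()): offset=12
After 6 (read(7)): returned 'RTM1YW8', offset=19
After 7 (read(1)): returned '5', offset=20

Answer: WL5XRTM1YW85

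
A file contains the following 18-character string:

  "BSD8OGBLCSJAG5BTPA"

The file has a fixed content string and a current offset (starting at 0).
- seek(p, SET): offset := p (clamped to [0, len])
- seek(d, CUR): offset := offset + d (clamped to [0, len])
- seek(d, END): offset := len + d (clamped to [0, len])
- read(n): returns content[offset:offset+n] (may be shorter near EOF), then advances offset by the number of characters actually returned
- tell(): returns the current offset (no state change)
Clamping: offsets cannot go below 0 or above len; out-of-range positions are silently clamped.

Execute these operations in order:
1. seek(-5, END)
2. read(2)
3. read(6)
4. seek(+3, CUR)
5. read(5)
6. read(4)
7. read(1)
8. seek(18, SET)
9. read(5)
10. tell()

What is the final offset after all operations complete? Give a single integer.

After 1 (seek(-5, END)): offset=13
After 2 (read(2)): returned '5B', offset=15
After 3 (read(6)): returned 'TPA', offset=18
After 4 (seek(+3, CUR)): offset=18
After 5 (read(5)): returned '', offset=18
After 6 (read(4)): returned '', offset=18
After 7 (read(1)): returned '', offset=18
After 8 (seek(18, SET)): offset=18
After 9 (read(5)): returned '', offset=18
After 10 (tell()): offset=18

Answer: 18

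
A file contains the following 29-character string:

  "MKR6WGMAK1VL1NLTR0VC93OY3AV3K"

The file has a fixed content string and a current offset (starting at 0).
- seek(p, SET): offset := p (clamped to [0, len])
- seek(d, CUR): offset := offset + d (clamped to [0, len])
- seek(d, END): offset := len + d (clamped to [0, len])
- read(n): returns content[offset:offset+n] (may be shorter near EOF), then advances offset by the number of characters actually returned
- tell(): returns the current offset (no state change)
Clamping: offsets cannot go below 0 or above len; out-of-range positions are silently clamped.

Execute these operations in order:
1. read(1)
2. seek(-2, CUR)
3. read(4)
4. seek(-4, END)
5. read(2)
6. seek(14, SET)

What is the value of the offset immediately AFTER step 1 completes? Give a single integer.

After 1 (read(1)): returned 'M', offset=1

Answer: 1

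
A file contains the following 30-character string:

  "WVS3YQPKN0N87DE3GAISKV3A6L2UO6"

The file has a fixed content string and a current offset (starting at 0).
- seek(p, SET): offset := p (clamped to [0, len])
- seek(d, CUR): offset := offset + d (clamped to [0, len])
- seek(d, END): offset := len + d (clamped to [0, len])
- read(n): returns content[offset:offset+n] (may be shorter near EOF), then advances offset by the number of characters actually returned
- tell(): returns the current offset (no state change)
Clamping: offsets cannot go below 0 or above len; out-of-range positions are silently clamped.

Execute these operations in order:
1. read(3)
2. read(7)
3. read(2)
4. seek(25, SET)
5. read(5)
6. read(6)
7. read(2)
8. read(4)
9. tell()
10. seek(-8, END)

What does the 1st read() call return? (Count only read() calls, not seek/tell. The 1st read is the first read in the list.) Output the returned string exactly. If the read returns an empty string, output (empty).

Answer: WVS

Derivation:
After 1 (read(3)): returned 'WVS', offset=3
After 2 (read(7)): returned '3YQPKN0', offset=10
After 3 (read(2)): returned 'N8', offset=12
After 4 (seek(25, SET)): offset=25
After 5 (read(5)): returned 'L2UO6', offset=30
After 6 (read(6)): returned '', offset=30
After 7 (read(2)): returned '', offset=30
After 8 (read(4)): returned '', offset=30
After 9 (tell()): offset=30
After 10 (seek(-8, END)): offset=22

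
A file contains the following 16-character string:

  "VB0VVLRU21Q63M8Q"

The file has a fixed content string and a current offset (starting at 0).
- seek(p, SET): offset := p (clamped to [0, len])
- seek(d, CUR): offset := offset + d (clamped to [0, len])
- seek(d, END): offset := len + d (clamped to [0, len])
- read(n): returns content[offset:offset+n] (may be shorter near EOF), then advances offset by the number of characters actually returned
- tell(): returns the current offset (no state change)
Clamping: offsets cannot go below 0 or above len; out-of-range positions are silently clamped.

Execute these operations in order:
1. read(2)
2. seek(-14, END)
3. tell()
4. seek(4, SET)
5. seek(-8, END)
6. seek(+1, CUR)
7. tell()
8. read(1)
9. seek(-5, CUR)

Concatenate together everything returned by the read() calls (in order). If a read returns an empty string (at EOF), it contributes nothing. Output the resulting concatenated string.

After 1 (read(2)): returned 'VB', offset=2
After 2 (seek(-14, END)): offset=2
After 3 (tell()): offset=2
After 4 (seek(4, SET)): offset=4
After 5 (seek(-8, END)): offset=8
After 6 (seek(+1, CUR)): offset=9
After 7 (tell()): offset=9
After 8 (read(1)): returned '1', offset=10
After 9 (seek(-5, CUR)): offset=5

Answer: VB1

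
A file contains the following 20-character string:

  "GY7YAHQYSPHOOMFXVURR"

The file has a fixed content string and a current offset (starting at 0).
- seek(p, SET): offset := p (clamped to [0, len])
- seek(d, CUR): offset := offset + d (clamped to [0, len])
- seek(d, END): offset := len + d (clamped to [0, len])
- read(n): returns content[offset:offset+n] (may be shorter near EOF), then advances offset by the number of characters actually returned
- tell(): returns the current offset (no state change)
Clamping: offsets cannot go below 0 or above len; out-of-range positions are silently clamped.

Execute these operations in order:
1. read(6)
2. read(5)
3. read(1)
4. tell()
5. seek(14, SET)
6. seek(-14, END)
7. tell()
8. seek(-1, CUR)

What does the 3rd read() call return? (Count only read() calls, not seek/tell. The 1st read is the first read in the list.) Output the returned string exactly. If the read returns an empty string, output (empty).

After 1 (read(6)): returned 'GY7YAH', offset=6
After 2 (read(5)): returned 'QYSPH', offset=11
After 3 (read(1)): returned 'O', offset=12
After 4 (tell()): offset=12
After 5 (seek(14, SET)): offset=14
After 6 (seek(-14, END)): offset=6
After 7 (tell()): offset=6
After 8 (seek(-1, CUR)): offset=5

Answer: O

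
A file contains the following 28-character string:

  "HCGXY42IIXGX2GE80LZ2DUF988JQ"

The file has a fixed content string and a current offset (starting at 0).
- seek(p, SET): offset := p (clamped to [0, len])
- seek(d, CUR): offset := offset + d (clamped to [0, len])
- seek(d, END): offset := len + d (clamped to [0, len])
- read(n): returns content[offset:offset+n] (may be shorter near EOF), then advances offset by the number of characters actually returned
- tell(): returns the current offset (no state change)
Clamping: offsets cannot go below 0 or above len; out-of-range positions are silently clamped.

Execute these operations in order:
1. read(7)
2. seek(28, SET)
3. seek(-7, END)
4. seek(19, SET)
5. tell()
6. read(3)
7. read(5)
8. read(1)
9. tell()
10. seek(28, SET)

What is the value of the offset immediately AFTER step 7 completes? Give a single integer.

Answer: 27

Derivation:
After 1 (read(7)): returned 'HCGXY42', offset=7
After 2 (seek(28, SET)): offset=28
After 3 (seek(-7, END)): offset=21
After 4 (seek(19, SET)): offset=19
After 5 (tell()): offset=19
After 6 (read(3)): returned '2DU', offset=22
After 7 (read(5)): returned 'F988J', offset=27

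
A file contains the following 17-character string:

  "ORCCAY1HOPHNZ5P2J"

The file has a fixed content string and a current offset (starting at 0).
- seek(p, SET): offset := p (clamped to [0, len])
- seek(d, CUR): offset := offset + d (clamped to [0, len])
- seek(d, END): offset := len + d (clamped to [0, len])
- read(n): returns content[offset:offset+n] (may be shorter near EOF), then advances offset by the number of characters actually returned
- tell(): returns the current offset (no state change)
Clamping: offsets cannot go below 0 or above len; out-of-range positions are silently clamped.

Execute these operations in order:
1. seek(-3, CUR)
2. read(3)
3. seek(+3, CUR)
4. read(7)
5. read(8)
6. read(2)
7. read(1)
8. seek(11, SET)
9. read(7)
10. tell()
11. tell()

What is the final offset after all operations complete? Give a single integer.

Answer: 17

Derivation:
After 1 (seek(-3, CUR)): offset=0
After 2 (read(3)): returned 'ORC', offset=3
After 3 (seek(+3, CUR)): offset=6
After 4 (read(7)): returned '1HOPHNZ', offset=13
After 5 (read(8)): returned '5P2J', offset=17
After 6 (read(2)): returned '', offset=17
After 7 (read(1)): returned '', offset=17
After 8 (seek(11, SET)): offset=11
After 9 (read(7)): returned 'NZ5P2J', offset=17
After 10 (tell()): offset=17
After 11 (tell()): offset=17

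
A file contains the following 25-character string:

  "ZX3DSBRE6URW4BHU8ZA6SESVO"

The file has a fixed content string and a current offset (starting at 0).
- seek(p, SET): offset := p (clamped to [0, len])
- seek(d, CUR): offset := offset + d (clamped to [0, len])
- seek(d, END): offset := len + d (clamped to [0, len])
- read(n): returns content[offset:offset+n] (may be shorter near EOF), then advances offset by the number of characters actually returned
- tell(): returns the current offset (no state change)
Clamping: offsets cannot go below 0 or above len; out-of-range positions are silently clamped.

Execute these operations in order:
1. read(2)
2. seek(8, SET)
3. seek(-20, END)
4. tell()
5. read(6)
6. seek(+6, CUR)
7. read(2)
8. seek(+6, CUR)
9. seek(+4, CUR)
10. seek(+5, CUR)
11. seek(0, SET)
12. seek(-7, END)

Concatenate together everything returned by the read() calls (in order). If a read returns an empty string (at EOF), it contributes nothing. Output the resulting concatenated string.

Answer: ZXBRE6URZA

Derivation:
After 1 (read(2)): returned 'ZX', offset=2
After 2 (seek(8, SET)): offset=8
After 3 (seek(-20, END)): offset=5
After 4 (tell()): offset=5
After 5 (read(6)): returned 'BRE6UR', offset=11
After 6 (seek(+6, CUR)): offset=17
After 7 (read(2)): returned 'ZA', offset=19
After 8 (seek(+6, CUR)): offset=25
After 9 (seek(+4, CUR)): offset=25
After 10 (seek(+5, CUR)): offset=25
After 11 (seek(0, SET)): offset=0
After 12 (seek(-7, END)): offset=18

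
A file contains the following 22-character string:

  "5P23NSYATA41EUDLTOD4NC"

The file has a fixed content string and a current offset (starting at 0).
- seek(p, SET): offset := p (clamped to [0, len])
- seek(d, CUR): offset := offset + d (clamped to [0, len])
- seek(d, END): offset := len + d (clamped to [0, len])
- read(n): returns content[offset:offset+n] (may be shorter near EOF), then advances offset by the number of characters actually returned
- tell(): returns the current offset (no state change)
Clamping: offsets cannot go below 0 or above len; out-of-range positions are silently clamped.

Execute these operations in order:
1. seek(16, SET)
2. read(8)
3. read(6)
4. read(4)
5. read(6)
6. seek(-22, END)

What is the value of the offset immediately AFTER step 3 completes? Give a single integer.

After 1 (seek(16, SET)): offset=16
After 2 (read(8)): returned 'TOD4NC', offset=22
After 3 (read(6)): returned '', offset=22

Answer: 22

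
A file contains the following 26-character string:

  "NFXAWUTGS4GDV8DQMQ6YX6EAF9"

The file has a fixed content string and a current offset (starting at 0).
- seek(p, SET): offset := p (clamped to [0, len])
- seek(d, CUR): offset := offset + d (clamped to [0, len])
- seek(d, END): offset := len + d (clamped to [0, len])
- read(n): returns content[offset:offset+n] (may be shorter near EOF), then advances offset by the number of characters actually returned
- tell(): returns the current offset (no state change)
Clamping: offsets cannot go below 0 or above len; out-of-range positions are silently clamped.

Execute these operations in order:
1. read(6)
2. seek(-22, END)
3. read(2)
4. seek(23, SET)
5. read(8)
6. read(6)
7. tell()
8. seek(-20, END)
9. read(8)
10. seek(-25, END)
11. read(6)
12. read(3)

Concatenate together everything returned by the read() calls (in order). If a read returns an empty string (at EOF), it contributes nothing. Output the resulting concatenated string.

Answer: NFXAWUWUAF9TGS4GDV8FXAWUTGS4

Derivation:
After 1 (read(6)): returned 'NFXAWU', offset=6
After 2 (seek(-22, END)): offset=4
After 3 (read(2)): returned 'WU', offset=6
After 4 (seek(23, SET)): offset=23
After 5 (read(8)): returned 'AF9', offset=26
After 6 (read(6)): returned '', offset=26
After 7 (tell()): offset=26
After 8 (seek(-20, END)): offset=6
After 9 (read(8)): returned 'TGS4GDV8', offset=14
After 10 (seek(-25, END)): offset=1
After 11 (read(6)): returned 'FXAWUT', offset=7
After 12 (read(3)): returned 'GS4', offset=10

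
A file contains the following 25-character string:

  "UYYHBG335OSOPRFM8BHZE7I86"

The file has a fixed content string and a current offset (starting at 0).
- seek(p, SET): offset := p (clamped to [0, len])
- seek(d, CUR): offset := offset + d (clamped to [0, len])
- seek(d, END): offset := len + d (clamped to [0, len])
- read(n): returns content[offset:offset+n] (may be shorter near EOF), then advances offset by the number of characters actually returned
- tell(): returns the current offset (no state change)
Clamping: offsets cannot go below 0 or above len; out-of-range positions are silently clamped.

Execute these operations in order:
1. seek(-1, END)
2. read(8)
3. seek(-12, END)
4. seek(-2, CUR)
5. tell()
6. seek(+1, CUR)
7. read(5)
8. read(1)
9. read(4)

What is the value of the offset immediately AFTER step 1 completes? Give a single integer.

After 1 (seek(-1, END)): offset=24

Answer: 24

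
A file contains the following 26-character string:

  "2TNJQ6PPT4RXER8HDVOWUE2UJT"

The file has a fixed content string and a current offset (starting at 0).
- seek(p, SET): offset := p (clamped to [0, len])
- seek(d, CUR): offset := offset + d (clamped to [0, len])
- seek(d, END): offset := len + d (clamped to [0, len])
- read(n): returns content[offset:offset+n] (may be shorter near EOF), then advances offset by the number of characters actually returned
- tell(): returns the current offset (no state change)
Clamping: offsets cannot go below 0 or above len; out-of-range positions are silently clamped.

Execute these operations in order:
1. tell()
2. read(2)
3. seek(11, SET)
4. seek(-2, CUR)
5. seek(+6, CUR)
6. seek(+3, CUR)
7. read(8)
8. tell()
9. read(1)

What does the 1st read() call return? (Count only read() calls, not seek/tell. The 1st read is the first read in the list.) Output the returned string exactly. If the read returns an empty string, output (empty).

Answer: 2T

Derivation:
After 1 (tell()): offset=0
After 2 (read(2)): returned '2T', offset=2
After 3 (seek(11, SET)): offset=11
After 4 (seek(-2, CUR)): offset=9
After 5 (seek(+6, CUR)): offset=15
After 6 (seek(+3, CUR)): offset=18
After 7 (read(8)): returned 'OWUE2UJT', offset=26
After 8 (tell()): offset=26
After 9 (read(1)): returned '', offset=26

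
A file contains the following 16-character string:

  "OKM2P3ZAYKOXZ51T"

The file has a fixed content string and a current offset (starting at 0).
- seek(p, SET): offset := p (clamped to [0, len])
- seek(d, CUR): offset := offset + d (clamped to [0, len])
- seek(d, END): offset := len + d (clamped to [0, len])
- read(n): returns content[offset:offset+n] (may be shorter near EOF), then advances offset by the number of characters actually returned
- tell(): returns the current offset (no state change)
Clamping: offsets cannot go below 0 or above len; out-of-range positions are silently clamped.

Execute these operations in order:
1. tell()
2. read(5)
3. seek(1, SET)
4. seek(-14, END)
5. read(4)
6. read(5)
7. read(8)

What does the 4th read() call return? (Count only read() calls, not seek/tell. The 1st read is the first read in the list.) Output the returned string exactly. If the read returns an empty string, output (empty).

After 1 (tell()): offset=0
After 2 (read(5)): returned 'OKM2P', offset=5
After 3 (seek(1, SET)): offset=1
After 4 (seek(-14, END)): offset=2
After 5 (read(4)): returned 'M2P3', offset=6
After 6 (read(5)): returned 'ZAYKO', offset=11
After 7 (read(8)): returned 'XZ51T', offset=16

Answer: XZ51T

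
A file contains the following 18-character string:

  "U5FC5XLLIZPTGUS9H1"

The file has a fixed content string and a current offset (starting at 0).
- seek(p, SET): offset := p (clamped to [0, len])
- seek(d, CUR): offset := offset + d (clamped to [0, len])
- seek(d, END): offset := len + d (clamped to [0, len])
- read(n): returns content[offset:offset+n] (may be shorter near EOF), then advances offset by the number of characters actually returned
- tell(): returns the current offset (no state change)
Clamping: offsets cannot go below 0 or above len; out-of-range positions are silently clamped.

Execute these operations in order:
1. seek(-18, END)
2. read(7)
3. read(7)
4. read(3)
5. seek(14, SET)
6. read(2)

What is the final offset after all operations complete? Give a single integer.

After 1 (seek(-18, END)): offset=0
After 2 (read(7)): returned 'U5FC5XL', offset=7
After 3 (read(7)): returned 'LIZPTGU', offset=14
After 4 (read(3)): returned 'S9H', offset=17
After 5 (seek(14, SET)): offset=14
After 6 (read(2)): returned 'S9', offset=16

Answer: 16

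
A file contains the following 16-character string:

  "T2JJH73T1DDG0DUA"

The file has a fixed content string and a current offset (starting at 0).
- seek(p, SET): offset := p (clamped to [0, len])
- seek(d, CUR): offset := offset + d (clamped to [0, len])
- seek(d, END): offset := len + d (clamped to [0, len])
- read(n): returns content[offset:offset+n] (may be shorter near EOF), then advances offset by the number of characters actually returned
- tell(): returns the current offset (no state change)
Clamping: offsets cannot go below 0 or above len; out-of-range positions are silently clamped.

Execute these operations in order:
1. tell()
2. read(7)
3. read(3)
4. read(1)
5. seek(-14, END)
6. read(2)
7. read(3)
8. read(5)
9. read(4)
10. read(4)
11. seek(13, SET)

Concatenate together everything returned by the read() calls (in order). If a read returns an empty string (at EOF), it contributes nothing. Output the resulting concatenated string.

Answer: T2JJH73T1DDJJH73T1DDG0DUA

Derivation:
After 1 (tell()): offset=0
After 2 (read(7)): returned 'T2JJH73', offset=7
After 3 (read(3)): returned 'T1D', offset=10
After 4 (read(1)): returned 'D', offset=11
After 5 (seek(-14, END)): offset=2
After 6 (read(2)): returned 'JJ', offset=4
After 7 (read(3)): returned 'H73', offset=7
After 8 (read(5)): returned 'T1DDG', offset=12
After 9 (read(4)): returned '0DUA', offset=16
After 10 (read(4)): returned '', offset=16
After 11 (seek(13, SET)): offset=13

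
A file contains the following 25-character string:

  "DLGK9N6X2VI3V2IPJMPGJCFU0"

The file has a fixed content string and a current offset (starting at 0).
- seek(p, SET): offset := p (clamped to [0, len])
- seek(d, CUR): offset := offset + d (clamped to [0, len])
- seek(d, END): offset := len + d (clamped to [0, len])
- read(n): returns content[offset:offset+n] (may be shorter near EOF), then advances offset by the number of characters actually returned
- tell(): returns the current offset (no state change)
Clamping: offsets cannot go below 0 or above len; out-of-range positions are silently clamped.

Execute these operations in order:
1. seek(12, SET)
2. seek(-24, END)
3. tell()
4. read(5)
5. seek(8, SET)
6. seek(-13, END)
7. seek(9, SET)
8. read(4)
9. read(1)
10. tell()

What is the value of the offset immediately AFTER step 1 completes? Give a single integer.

Answer: 12

Derivation:
After 1 (seek(12, SET)): offset=12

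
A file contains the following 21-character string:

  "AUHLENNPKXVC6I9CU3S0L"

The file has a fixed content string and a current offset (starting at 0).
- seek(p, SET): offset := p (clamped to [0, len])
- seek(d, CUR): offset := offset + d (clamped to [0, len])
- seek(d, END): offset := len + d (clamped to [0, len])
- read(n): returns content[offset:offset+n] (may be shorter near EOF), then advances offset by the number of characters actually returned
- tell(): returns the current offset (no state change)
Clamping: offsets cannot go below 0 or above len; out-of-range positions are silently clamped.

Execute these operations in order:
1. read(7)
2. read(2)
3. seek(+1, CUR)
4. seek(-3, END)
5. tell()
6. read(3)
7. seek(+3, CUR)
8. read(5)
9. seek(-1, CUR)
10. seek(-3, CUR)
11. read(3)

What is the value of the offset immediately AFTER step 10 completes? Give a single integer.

After 1 (read(7)): returned 'AUHLENN', offset=7
After 2 (read(2)): returned 'PK', offset=9
After 3 (seek(+1, CUR)): offset=10
After 4 (seek(-3, END)): offset=18
After 5 (tell()): offset=18
After 6 (read(3)): returned 'S0L', offset=21
After 7 (seek(+3, CUR)): offset=21
After 8 (read(5)): returned '', offset=21
After 9 (seek(-1, CUR)): offset=20
After 10 (seek(-3, CUR)): offset=17

Answer: 17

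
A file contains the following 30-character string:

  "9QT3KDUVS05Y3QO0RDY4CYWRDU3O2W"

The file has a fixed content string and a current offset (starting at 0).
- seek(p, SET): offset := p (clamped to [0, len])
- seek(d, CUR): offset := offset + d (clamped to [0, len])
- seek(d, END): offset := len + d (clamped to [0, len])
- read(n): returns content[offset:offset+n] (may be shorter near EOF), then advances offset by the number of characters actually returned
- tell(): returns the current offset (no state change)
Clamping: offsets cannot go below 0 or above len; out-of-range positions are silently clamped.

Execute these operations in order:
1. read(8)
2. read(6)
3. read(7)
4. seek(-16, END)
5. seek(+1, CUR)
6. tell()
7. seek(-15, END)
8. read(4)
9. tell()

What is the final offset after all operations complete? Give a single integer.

After 1 (read(8)): returned '9QT3KDUV', offset=8
After 2 (read(6)): returned 'S05Y3Q', offset=14
After 3 (read(7)): returned 'O0RDY4C', offset=21
After 4 (seek(-16, END)): offset=14
After 5 (seek(+1, CUR)): offset=15
After 6 (tell()): offset=15
After 7 (seek(-15, END)): offset=15
After 8 (read(4)): returned '0RDY', offset=19
After 9 (tell()): offset=19

Answer: 19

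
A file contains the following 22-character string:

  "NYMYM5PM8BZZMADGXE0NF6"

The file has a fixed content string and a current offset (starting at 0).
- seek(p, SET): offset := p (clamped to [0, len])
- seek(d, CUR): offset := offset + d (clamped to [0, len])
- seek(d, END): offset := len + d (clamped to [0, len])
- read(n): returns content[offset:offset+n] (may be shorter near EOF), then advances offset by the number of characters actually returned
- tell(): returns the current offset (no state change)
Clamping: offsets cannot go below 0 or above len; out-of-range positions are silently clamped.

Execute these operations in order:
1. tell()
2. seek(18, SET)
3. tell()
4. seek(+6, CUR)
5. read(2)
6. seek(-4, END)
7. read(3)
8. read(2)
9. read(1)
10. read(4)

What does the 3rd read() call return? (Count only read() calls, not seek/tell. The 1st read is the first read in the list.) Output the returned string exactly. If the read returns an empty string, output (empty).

After 1 (tell()): offset=0
After 2 (seek(18, SET)): offset=18
After 3 (tell()): offset=18
After 4 (seek(+6, CUR)): offset=22
After 5 (read(2)): returned '', offset=22
After 6 (seek(-4, END)): offset=18
After 7 (read(3)): returned '0NF', offset=21
After 8 (read(2)): returned '6', offset=22
After 9 (read(1)): returned '', offset=22
After 10 (read(4)): returned '', offset=22

Answer: 6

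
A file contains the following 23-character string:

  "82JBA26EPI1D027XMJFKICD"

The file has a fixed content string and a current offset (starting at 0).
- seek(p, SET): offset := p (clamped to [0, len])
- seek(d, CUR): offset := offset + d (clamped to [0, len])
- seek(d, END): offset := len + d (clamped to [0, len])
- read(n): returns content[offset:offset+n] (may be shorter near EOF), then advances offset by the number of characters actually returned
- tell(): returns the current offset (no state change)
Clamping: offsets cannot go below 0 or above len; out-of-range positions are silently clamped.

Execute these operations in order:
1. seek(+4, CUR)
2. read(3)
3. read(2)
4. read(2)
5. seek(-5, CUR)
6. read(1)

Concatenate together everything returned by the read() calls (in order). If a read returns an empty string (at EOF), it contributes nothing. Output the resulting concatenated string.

Answer: A26EPI16

Derivation:
After 1 (seek(+4, CUR)): offset=4
After 2 (read(3)): returned 'A26', offset=7
After 3 (read(2)): returned 'EP', offset=9
After 4 (read(2)): returned 'I1', offset=11
After 5 (seek(-5, CUR)): offset=6
After 6 (read(1)): returned '6', offset=7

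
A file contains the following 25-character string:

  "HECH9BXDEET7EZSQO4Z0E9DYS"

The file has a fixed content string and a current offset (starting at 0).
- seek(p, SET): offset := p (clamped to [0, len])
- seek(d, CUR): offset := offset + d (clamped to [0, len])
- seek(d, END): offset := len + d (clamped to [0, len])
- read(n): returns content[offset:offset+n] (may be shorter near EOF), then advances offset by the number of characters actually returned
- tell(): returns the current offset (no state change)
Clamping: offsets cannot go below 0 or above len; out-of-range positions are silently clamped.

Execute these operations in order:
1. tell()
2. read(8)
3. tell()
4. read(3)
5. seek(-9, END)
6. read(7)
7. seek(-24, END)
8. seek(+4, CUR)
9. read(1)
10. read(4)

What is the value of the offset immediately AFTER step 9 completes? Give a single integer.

After 1 (tell()): offset=0
After 2 (read(8)): returned 'HECH9BXD', offset=8
After 3 (tell()): offset=8
After 4 (read(3)): returned 'EET', offset=11
After 5 (seek(-9, END)): offset=16
After 6 (read(7)): returned 'O4Z0E9D', offset=23
After 7 (seek(-24, END)): offset=1
After 8 (seek(+4, CUR)): offset=5
After 9 (read(1)): returned 'B', offset=6

Answer: 6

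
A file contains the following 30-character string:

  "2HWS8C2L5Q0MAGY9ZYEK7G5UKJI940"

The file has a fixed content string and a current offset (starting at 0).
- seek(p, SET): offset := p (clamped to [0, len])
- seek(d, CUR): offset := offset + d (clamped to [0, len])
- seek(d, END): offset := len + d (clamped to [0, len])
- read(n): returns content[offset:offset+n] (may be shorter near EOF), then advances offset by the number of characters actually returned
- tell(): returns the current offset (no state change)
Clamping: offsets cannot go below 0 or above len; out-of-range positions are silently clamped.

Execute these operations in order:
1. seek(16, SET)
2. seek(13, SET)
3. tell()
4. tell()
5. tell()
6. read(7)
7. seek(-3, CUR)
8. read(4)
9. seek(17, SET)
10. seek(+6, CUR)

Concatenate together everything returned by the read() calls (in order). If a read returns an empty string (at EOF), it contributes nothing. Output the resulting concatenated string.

After 1 (seek(16, SET)): offset=16
After 2 (seek(13, SET)): offset=13
After 3 (tell()): offset=13
After 4 (tell()): offset=13
After 5 (tell()): offset=13
After 6 (read(7)): returned 'GY9ZYEK', offset=20
After 7 (seek(-3, CUR)): offset=17
After 8 (read(4)): returned 'YEK7', offset=21
After 9 (seek(17, SET)): offset=17
After 10 (seek(+6, CUR)): offset=23

Answer: GY9ZYEKYEK7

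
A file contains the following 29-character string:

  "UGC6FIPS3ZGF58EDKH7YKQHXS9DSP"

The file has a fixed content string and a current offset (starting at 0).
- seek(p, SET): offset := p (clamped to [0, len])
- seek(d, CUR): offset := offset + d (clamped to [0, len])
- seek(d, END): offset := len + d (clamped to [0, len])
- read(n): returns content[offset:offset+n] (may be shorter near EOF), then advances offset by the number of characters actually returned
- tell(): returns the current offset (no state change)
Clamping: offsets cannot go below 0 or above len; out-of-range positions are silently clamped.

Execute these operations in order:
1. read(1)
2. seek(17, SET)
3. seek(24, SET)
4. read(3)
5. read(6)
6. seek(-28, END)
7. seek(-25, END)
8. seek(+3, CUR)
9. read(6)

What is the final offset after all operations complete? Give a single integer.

After 1 (read(1)): returned 'U', offset=1
After 2 (seek(17, SET)): offset=17
After 3 (seek(24, SET)): offset=24
After 4 (read(3)): returned 'S9D', offset=27
After 5 (read(6)): returned 'SP', offset=29
After 6 (seek(-28, END)): offset=1
After 7 (seek(-25, END)): offset=4
After 8 (seek(+3, CUR)): offset=7
After 9 (read(6)): returned 'S3ZGF5', offset=13

Answer: 13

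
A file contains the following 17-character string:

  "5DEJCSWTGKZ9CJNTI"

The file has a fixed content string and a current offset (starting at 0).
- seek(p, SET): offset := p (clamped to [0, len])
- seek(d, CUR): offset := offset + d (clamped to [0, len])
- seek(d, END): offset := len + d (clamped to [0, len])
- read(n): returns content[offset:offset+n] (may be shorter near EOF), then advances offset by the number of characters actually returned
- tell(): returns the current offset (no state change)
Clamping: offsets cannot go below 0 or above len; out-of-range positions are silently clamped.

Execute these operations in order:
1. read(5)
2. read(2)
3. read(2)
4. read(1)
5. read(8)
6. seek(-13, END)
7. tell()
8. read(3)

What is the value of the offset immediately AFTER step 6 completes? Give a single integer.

After 1 (read(5)): returned '5DEJC', offset=5
After 2 (read(2)): returned 'SW', offset=7
After 3 (read(2)): returned 'TG', offset=9
After 4 (read(1)): returned 'K', offset=10
After 5 (read(8)): returned 'Z9CJNTI', offset=17
After 6 (seek(-13, END)): offset=4

Answer: 4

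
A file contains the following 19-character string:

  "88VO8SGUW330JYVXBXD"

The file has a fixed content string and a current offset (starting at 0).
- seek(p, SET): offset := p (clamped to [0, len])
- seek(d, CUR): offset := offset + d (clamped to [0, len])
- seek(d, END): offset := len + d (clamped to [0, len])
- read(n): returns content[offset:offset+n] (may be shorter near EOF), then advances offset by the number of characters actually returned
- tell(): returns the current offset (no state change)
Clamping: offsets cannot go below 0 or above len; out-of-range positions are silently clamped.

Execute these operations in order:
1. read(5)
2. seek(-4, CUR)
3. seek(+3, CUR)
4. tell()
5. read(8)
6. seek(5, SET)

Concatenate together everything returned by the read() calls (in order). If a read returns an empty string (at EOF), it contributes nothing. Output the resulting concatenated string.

After 1 (read(5)): returned '88VO8', offset=5
After 2 (seek(-4, CUR)): offset=1
After 3 (seek(+3, CUR)): offset=4
After 4 (tell()): offset=4
After 5 (read(8)): returned '8SGUW330', offset=12
After 6 (seek(5, SET)): offset=5

Answer: 88VO88SGUW330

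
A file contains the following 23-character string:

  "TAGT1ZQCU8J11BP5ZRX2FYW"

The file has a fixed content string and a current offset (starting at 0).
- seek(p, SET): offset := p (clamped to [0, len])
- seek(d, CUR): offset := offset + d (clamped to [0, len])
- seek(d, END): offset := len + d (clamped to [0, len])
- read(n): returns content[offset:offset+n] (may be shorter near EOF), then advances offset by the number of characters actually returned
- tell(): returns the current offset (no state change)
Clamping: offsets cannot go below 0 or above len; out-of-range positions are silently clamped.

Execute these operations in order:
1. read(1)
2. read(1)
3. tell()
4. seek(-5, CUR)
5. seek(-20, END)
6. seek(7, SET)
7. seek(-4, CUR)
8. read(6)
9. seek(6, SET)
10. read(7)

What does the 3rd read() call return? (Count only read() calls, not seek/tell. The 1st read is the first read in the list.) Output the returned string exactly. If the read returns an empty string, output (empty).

Answer: T1ZQCU

Derivation:
After 1 (read(1)): returned 'T', offset=1
After 2 (read(1)): returned 'A', offset=2
After 3 (tell()): offset=2
After 4 (seek(-5, CUR)): offset=0
After 5 (seek(-20, END)): offset=3
After 6 (seek(7, SET)): offset=7
After 7 (seek(-4, CUR)): offset=3
After 8 (read(6)): returned 'T1ZQCU', offset=9
After 9 (seek(6, SET)): offset=6
After 10 (read(7)): returned 'QCU8J11', offset=13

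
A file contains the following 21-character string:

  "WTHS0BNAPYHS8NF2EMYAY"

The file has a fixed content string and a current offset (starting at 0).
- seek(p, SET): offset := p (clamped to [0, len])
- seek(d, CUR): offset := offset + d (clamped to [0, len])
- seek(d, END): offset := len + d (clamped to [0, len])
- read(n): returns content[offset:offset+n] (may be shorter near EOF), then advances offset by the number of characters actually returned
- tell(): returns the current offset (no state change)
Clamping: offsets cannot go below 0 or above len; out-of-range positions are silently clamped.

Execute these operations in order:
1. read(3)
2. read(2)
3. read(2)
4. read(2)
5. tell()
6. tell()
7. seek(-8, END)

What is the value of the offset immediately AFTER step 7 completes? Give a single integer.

After 1 (read(3)): returned 'WTH', offset=3
After 2 (read(2)): returned 'S0', offset=5
After 3 (read(2)): returned 'BN', offset=7
After 4 (read(2)): returned 'AP', offset=9
After 5 (tell()): offset=9
After 6 (tell()): offset=9
After 7 (seek(-8, END)): offset=13

Answer: 13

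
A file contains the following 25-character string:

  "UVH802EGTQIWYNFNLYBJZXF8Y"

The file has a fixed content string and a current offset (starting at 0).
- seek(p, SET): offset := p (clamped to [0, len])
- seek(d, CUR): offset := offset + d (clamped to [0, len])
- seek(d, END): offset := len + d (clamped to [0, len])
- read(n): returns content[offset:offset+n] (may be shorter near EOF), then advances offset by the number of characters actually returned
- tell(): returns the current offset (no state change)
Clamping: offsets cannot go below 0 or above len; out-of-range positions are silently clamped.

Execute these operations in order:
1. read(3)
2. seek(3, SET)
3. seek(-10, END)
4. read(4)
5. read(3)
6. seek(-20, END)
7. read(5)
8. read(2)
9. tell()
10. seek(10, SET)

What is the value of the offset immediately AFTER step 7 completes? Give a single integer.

After 1 (read(3)): returned 'UVH', offset=3
After 2 (seek(3, SET)): offset=3
After 3 (seek(-10, END)): offset=15
After 4 (read(4)): returned 'NLYB', offset=19
After 5 (read(3)): returned 'JZX', offset=22
After 6 (seek(-20, END)): offset=5
After 7 (read(5)): returned '2EGTQ', offset=10

Answer: 10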